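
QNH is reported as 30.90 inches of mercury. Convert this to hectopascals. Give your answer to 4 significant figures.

1 inHg = 33.8639 hPa, so 30.90 × 33.8639 = 1046 hPa.

1046 hPa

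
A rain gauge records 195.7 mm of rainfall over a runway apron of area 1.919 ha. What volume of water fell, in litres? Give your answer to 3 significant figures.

3760000 litres

Area: 1.919 ha = 19190 m².
1 mm over 1 m² is 1 L, so volume = 195.7 × 19190 = 3755483 L ≈ 3760000 L.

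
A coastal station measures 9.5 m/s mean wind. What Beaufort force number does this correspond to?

9.5 m/s lies in the Beaufort 5 band (fresh breeze, 8.0–10.7 m/s).

Beaufort force 5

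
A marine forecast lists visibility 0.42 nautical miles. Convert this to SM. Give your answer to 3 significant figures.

0.483 SM

1 nmi = 1.15078 SM, so 0.42 × 1.15078 = 0.483 SM.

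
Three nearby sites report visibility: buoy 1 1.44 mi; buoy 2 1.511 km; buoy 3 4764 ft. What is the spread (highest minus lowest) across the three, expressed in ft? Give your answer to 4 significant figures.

buoy 1: 1.44 SM = 7603.20 ft.
buoy 2: 1.511 km = 4957.35 ft.
Spread: 7603.20 − 4764.00 = 2839 ft.

2839 ft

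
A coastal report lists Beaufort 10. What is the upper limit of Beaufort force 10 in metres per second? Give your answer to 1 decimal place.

28.4 m/s

Beaufort 10 (storm) spans 24.5–28.4 m/s.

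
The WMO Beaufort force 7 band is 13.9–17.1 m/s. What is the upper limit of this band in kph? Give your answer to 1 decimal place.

13.9–17.1 m/s × 3.6 = 50.0–61.6 km/h.

61.6 km/h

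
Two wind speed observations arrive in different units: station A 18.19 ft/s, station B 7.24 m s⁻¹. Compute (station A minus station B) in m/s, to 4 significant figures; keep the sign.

-1.696 m/s

station A: 18.19 ft/s = 5.54431 m/s.
Difference: 5.54431 − 7.24000 = -1.696 m/s.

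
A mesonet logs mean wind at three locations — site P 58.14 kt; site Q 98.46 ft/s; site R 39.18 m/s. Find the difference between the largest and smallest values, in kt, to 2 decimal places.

18.02 kt

site Q: 98.46 ft/s = 58.3360 kt.
site R: 39.18 m/s = 76.1598 kt.
Spread: 76.1598 − 58.1400 = 18.02 kt.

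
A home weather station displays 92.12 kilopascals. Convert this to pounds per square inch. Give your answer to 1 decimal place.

13.4 psi

1 kPa = 0.145038 psi, so 92.12 × 0.145038 = 13.4 psi.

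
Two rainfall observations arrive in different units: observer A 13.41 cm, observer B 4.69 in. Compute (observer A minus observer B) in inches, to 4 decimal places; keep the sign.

0.5895 in

observer A: 13.41 cm = 5.279528 in.
Difference: 5.279528 − 4.690000 = 0.5895 in.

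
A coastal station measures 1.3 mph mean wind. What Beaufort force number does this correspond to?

Beaufort force 1

1.3 mph = 0.6 m/s, which is Beaufort 1 (light air, 0.3–1.5 m/s).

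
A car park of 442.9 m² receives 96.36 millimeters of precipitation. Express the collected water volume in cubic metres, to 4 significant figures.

42.68 cubic metres

1 mm over 1 m² is 1 L, so volume = 96.36 × 442.9 = 42677.844 L = 42.68 m³.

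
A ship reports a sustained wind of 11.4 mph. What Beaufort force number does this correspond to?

Beaufort force 3

11.4 mph = 5.1 m/s, which is Beaufort 3 (gentle breeze, 3.4–5.4 m/s).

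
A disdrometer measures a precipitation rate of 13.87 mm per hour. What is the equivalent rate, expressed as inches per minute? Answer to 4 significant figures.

13.87 mm/hour × 0.0393701 in/mm × 0.0166667 hour/minute = 0.009101 in/minute.

0.009101 in/minute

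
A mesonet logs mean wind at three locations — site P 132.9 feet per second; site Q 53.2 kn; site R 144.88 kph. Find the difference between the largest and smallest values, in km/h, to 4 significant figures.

47.30 km/h

site P: 132.9 ft/s = 145.8285 km/h.
site Q: 53.2 kt = 98.5264 km/h.
Spread: 145.8285 − 98.5264 = 47.30 km/h.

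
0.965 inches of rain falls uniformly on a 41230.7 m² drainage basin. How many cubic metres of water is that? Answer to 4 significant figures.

Depth: 0.965 in × 25.4 = 24.511 mm.
1 mm over 1 m² is 1 L, so volume = 24.511 × 41230.7 = 1010605.7 L = 1011 m³.

1011 cubic metres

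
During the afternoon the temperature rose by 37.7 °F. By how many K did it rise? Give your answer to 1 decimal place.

20.9 K

For a temperature change the 32° offset cancels: ΔK = 37.7 × 0.5556 = 20.9 K.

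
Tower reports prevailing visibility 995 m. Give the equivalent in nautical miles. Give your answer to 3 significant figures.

0.537 nmi

1 m = 0.000539957 nmi, so 995 × 0.000539957 = 0.537 nmi.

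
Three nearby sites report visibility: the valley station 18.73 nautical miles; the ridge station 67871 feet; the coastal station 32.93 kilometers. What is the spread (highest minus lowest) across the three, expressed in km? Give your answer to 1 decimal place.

14.0 km

the valley station: 18.73 nmi = 34.688 km.
the ridge station: 67871 ft = 20.687 km.
Spread: 34.688 − 20.687 = 14.0 km.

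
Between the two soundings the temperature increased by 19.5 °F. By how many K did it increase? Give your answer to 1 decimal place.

10.8 K

A change of 1 °C equals a change of 1.8 °F: ΔK = 19.5 × 0.5556 = 10.8 K.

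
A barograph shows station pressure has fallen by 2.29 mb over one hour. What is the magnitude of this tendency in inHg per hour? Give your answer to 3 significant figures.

2.29 mb / 1 h × 0.02953 inHg/mb = 0.0676 inHg/h.

0.0676 inHg per hour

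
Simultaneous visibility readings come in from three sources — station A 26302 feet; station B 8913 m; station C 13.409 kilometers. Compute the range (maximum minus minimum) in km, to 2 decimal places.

5.39 km

station A: 26302 ft = 8.0168 km.
station B: 8913 m = 8.9130 km.
Spread: 13.4090 − 8.0168 = 5.39 km.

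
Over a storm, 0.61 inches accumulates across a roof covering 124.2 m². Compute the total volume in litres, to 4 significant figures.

1924 litres

Depth: 0.61 in × 25.4 = 15.494 mm.
1 mm over 1 m² is 1 L, so volume = 15.494 × 124.2 = 1924.3548 L ≈ 1924 L.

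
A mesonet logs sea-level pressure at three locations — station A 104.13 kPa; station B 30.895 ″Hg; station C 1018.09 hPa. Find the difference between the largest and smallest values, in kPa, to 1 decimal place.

station B: 30.895 inHg = 104.622 kPa.
station C: 1018.09 hPa = 101.809 kPa.
Spread: 104.622 − 101.809 = 2.8 kPa.

2.8 kPa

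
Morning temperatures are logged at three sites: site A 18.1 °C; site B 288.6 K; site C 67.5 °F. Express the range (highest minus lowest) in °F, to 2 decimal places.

7.69 °F

site B: 288.6 K = 15.450 °C.
site C: 67.5 °F = 19.722 °C.
Spread: 19.722 − 15.450 = 4.272 °C = 7.69 °F.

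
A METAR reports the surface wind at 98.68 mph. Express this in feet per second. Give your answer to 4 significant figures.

1 mph = 1.46667 ft/s, so 98.68 × 1.46667 = 144.7 ft/s.

144.7 ft/s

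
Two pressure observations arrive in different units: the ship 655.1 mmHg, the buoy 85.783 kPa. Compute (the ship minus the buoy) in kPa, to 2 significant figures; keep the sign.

the ship: 655.1 mmHg = 87.339 kPa.
Difference: 87.339 − 85.783 = 1.6 kPa.

1.6 kPa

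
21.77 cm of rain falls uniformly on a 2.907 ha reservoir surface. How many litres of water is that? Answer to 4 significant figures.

Depth: 21.77 cm × 10 = 217.7 mm.
Area: 2.907 ha = 29070 m².
1 mm over 1 m² is 1 L, so volume = 217.7 × 29070 = 6328539 L ≈ 6329000 L.

6329000 litres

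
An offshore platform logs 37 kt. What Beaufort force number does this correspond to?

37 kt lies in the Beaufort 8 band (gale, 34–40 kt).

Beaufort force 8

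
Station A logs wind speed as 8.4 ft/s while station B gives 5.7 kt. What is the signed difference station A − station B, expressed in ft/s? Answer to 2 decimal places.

station B: 5.7 kt = 9.6205 ft/s.
Difference: 8.4000 − 9.6205 = -1.22 ft/s.

-1.22 ft/s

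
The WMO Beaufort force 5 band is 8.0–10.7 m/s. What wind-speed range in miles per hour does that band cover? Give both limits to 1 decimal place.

8.0–10.7 m/s × 2.237 = 17.9–23.9 mph.

17.9 to 23.9 mph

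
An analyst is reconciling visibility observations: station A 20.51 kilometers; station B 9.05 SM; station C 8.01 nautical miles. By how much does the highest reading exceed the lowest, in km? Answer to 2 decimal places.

5.95 km

station B: 9.05 SM = 14.5646 km.
station C: 8.01 nmi = 14.8345 km.
Spread: 20.5100 − 14.5646 = 5.95 km.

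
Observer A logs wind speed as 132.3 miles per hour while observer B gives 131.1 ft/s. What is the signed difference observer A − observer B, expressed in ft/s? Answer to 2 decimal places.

observer A: 132.3 mph = 194.0400 ft/s.
Difference: 194.0400 − 131.1000 = 62.94 ft/s.

62.94 ft/s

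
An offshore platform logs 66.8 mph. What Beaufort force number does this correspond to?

Beaufort force 11

66.8 mph = 29.9 m/s, which is Beaufort 11 (violent storm, 28.5–32.6 m/s).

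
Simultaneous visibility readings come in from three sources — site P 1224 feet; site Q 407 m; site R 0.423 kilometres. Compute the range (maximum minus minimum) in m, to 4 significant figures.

49.92 m

site P: 1224 ft = 373.0752 m.
site R: 0.423 km = 423.0000 m.
Spread: 423.0000 − 373.0752 = 49.92 m.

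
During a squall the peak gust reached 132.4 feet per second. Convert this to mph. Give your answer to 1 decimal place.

90.3 mph

1 ft/s = 0.681818 mph, so 132.4 × 0.681818 = 90.3 mph.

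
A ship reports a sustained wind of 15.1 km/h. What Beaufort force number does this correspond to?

15.1 km/h = 4.2 m/s, which is Beaufort 3 (gentle breeze, 3.4–5.4 m/s).

Beaufort force 3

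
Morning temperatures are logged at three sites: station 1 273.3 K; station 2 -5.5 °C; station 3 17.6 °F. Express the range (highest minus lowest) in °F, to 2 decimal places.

14.67 °F

station 1: 273.3 K = 0.150 °C.
station 3: 17.6 °F = -8.000 °C.
Spread: 0.150 − (-8.000) = 8.150 °C = 14.67 °F.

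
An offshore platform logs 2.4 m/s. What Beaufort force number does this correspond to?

2.4 m/s lies in the Beaufort 2 band (light breeze, 1.6–3.3 m/s).

Beaufort force 2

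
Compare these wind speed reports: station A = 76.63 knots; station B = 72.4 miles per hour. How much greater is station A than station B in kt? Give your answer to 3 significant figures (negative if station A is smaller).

13.7 kt

station B: 72.4 mph = 62.914 kt.
Difference: 76.630 − 62.914 = 13.7 kt.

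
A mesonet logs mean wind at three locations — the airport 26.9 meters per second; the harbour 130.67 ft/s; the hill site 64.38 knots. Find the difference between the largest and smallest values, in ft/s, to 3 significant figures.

the airport: 26.9 m/s = 88.255 ft/s.
the hill site: 64.38 kt = 108.661 ft/s.
Spread: 130.670 − 88.255 = 42.4 ft/s.

42.4 ft/s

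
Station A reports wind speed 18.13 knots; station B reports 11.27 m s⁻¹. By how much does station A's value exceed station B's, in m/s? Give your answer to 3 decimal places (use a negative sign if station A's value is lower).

-1.943 m/s

station A: 18.13 kt = 9.32688 m/s.
Difference: 9.32688 − 11.27000 = -1.943 m/s.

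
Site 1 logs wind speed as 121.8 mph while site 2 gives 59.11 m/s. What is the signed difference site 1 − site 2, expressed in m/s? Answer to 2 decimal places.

site 1: 121.8 mph = 54.4495 m/s.
Difference: 54.4495 − 59.1100 = -4.66 m/s.

-4.66 m/s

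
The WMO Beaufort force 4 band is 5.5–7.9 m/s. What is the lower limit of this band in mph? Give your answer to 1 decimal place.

12.3 mph

5.5–7.9 m/s × 2.237 = 12.3–17.7 mph.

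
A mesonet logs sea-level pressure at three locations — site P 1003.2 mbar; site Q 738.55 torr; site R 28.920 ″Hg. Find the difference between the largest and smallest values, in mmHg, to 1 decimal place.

17.9 mmHg

site P: 1003.2 mb = 752.462 mmHg.
site R: 28.920 inHg = 734.568 mmHg.
Spread: 752.462 − 734.568 = 17.9 mmHg.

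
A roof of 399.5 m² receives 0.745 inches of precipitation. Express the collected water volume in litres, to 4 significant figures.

7560 litres

Depth: 0.745 in × 25.4 = 18.923 mm.
1 mm over 1 m² is 1 L, so volume = 18.923 × 399.5 = 7559.7385 L ≈ 7560 L.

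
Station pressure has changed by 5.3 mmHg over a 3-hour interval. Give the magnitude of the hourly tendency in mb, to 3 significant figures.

5.3 mmHg / 3 h × 1.33322 mb/mmHg = 2.36 mb/h.

2.36 mb per hour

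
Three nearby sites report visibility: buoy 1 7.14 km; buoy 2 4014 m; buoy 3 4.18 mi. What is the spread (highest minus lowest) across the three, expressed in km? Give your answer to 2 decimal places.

buoy 2: 4014 m = 4.0140 km.
buoy 3: 4.18 SM = 6.7271 km.
Spread: 7.1400 − 4.0140 = 3.13 km.

3.13 km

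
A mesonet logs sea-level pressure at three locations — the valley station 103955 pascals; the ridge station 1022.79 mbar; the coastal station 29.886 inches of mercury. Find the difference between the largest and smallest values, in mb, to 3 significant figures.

the valley station: 103955 Pa = 1039.550 mb.
the coastal station: 29.886 inHg = 1012.056 mb.
Spread: 1039.550 − 1012.056 = 27.5 mb.

27.5 mb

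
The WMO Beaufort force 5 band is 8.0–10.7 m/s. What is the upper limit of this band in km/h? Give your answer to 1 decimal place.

8.0–10.7 m/s × 3.6 = 28.8–38.5 km/h.

38.5 km/h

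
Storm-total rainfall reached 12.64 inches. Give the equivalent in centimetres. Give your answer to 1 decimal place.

32.1 cm

1 in = 2.54 cm, so 12.64 × 2.54 = 32.1 cm.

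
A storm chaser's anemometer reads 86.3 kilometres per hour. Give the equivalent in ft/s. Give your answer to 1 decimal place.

78.6 ft/s

1 km/h = 0.911344 ft/s, so 86.3 × 0.911344 = 78.6 ft/s.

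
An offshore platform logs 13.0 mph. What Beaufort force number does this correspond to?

Beaufort force 4

13.0 mph = 5.8 m/s, which is Beaufort 4 (moderate breeze, 5.5–7.9 m/s).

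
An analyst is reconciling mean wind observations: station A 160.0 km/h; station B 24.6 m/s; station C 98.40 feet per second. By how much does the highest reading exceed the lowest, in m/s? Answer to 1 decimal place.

19.8 m/s

station A: 160.0 km/h = 44.444 m/s.
station C: 98.40 ft/s = 29.992 m/s.
Spread: 44.444 − 24.600 = 19.8 m/s.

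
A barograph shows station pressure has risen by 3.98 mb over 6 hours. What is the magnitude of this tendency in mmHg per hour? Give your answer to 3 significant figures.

3.98 mb / 6 h × 0.750062 mmHg/mb = 0.498 mmHg/h.

0.498 mmHg per hour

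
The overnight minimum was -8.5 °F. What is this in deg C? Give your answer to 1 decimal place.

°C = (°F − 32) × 5/9 = (-8.5 − 32) / 1.8 = -22.5 °C.

-22.5 °C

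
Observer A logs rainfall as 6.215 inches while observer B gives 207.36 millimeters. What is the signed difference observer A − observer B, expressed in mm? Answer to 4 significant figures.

-49.50 mm

observer A: 6.215 in = 157.8610 mm.
Difference: 157.8610 − 207.3600 = -49.50 mm.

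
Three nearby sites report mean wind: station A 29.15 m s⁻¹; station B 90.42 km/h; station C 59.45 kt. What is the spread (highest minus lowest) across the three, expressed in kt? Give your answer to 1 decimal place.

station A: 29.15 m/s = 56.663 kt.
station B: 90.42 km/h = 48.823 kt.
Spread: 59.450 − 48.823 = 10.6 kt.

10.6 kt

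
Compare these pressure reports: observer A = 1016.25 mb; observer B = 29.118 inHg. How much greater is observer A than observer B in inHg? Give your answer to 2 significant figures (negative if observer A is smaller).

0.89 inHg

observer A: 1016.25 mb = 30.0098 inHg.
Difference: 30.0098 − 29.1180 = 0.89 inHg.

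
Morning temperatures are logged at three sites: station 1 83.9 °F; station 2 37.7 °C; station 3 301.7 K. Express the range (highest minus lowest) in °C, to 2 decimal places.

9.15 °C

station 1: 83.9 °F = 28.833 °C.
station 3: 301.7 K = 28.550 °C.
Spread: 37.700 − 28.550 = 9.150 °C.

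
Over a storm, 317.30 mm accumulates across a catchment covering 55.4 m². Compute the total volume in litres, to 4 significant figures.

17580 litres

1 mm over 1 m² is 1 L, so volume = 317.3 × 55.4 = 17578.42 L ≈ 17580 L.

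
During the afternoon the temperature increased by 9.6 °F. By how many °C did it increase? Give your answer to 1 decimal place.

5.3 °C

For a temperature change the 32° offset cancels: Δ°C = 9.6 × 0.5556 = 5.3 °C.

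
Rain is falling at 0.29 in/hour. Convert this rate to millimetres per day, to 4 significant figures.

0.29 in/hour × 25.4 mm/in × 24 hour/day = 176.8 mm/day.

176.8 mm/day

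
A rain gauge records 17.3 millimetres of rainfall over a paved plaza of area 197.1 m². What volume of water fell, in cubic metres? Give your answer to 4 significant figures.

3.410 cubic metres

1 mm over 1 m² is 1 L, so volume = 17.3 × 197.1 = 3409.83 L = 3.410 m³.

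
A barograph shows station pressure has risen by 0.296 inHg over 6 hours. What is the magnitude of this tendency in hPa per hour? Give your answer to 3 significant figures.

1.67 hPa per hour

0.296 inHg / 6 h × 33.8639 hPa/inHg = 1.67 hPa/h.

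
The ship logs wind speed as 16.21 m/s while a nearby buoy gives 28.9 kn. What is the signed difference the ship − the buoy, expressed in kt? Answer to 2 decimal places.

2.61 kt

the ship: 16.21 m/s = 31.5097 kt.
Difference: 31.5097 − 28.9000 = 2.61 kt.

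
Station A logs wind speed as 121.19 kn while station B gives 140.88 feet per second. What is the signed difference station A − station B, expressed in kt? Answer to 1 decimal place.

37.7 kt

station B: 140.88 ft/s = 83.469 kt.
Difference: 121.190 − 83.469 = 37.7 kt.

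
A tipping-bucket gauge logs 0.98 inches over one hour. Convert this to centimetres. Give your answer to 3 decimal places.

1 in = 2.54 cm, so 0.98 × 2.54 = 2.489 cm.

2.489 cm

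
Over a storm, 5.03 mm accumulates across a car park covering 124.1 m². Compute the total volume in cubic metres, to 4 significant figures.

0.6242 cubic metres

1 mm over 1 m² is 1 L, so volume = 5.03 × 124.1 = 624.223 L = 0.6242 m³.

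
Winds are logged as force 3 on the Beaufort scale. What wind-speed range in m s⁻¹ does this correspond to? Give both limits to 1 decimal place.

Beaufort 3 (gentle breeze) spans 3.4–5.4 m/s.

3.4 to 5.4 m/s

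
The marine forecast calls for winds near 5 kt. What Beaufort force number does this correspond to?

Beaufort force 2

5 kt lies in the Beaufort 2 band (light breeze, 4–6 kt).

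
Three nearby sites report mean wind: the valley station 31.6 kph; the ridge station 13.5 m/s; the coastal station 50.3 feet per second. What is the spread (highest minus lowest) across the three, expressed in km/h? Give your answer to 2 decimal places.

23.59 km/h

the ridge station: 13.5 m/s = 48.6000 km/h.
the coastal station: 50.3 ft/s = 55.1932 km/h.
Spread: 55.1932 − 31.6000 = 23.59 km/h.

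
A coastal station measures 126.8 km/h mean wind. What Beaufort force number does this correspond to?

126.8 km/h = 35.2 m/s, which is Beaufort 12 (hurricane force, ≥32.7 m/s).

Beaufort force 12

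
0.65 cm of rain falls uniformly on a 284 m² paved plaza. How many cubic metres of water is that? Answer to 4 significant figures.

1.846 cubic metres

Depth: 0.65 cm × 10 = 6.5 mm.
1 mm over 1 m² is 1 L, so volume = 6.5 × 284 = 1846 L = 1.846 m³.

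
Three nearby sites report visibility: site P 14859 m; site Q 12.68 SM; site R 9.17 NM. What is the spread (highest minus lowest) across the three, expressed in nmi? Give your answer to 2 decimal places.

site P: 14859 m = 8.0232 nmi.
site Q: 12.68 SM = 11.0186 nmi.
Spread: 11.0186 − 8.0232 = 3.00 nmi.

3.00 nmi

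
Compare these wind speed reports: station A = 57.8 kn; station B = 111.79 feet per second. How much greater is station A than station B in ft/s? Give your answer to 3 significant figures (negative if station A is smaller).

-14.2 ft/s

station A: 57.8 kt = 97.555 ft/s.
Difference: 97.555 − 111.790 = -14.2 ft/s.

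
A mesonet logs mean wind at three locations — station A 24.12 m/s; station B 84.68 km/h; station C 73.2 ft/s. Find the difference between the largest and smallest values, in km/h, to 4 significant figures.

6.511 km/h

station A: 24.12 m/s = 86.83200 km/h.
station C: 73.2 ft/s = 80.32090 km/h.
Spread: 86.83200 − 80.32090 = 6.511 km/h.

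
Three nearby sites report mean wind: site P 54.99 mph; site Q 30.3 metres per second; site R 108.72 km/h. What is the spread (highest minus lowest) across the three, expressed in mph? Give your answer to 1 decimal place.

site Q: 30.3 m/s = 67.779 mph.
site R: 108.72 km/h = 67.555 mph.
Spread: 67.779 − 54.990 = 12.8 mph.

12.8 mph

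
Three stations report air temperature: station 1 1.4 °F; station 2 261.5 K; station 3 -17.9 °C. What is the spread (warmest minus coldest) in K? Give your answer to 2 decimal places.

station 1: 1.4 °F = -17.000 °C.
station 2: 261.5 K = -11.650 °C.
Spread: (-11.650) − (-17.900) = 6.250 °C.

6.25 K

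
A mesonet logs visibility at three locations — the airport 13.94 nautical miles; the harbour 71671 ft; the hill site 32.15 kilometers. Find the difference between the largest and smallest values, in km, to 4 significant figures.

the airport: 13.94 nmi = 25.8169 km.
the harbour: 71671 ft = 21.8453 km.
Spread: 32.1500 − 21.8453 = 10.30 km.

10.30 km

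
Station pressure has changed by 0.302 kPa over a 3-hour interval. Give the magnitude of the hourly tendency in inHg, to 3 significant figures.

0.302 kPa / 3 h × 0.2953 inHg/kPa = 0.0297 inHg/h.

0.0297 inHg per hour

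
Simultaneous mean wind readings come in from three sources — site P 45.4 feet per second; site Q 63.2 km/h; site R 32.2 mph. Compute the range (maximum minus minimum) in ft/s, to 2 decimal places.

12.20 ft/s

site Q: 63.2 km/h = 57.5970 ft/s.
site R: 32.2 mph = 47.2267 ft/s.
Spread: 57.5970 − 45.4000 = 12.20 ft/s.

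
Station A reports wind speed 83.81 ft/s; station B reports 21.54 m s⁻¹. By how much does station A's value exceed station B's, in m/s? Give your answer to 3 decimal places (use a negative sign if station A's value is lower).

station A: 83.81 ft/s = 25.54529 m/s.
Difference: 25.54529 − 21.54000 = 4.005 m/s.

4.005 m/s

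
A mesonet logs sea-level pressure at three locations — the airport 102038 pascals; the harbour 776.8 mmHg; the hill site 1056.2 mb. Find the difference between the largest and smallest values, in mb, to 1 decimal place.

35.8 mb

the airport: 102038 Pa = 1020.380 mb.
the harbour: 776.8 mmHg = 1035.648 mb.
Spread: 1056.200 − 1020.380 = 35.8 mb.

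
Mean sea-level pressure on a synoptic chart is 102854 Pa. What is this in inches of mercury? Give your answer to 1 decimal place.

30.4 inHg

1 Pa = 0.0002953 inHg, so 102854 × 0.0002953 = 30.4 inHg.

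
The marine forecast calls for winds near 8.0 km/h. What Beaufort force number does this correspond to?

8.0 km/h = 2.2 m/s, which is Beaufort 2 (light breeze, 1.6–3.3 m/s).

Beaufort force 2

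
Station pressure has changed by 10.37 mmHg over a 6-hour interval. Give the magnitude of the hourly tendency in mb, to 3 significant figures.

2.30 mb per hour

10.37 mmHg / 6 h × 1.33322 mb/mmHg = 2.30 mb/h.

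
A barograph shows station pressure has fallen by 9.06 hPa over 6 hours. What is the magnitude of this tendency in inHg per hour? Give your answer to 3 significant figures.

0.0446 inHg per hour

9.06 hPa / 6 h × 0.02953 inHg/hPa = 0.0446 inHg/h.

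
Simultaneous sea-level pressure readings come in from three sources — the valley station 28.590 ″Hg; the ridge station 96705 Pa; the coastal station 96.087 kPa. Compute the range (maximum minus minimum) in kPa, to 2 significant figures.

0.73 kPa

the valley station: 28.590 inHg = 96.8169 kPa.
the ridge station: 96705 Pa = 96.7050 kPa.
Spread: 96.8169 − 96.0870 = 0.73 kPa.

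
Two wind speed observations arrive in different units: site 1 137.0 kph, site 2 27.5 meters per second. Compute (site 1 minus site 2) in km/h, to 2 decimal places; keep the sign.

38.00 km/h

site 2: 27.5 m/s = 99.0000 km/h.
Difference: 137.0000 − 99.0000 = 38.00 km/h.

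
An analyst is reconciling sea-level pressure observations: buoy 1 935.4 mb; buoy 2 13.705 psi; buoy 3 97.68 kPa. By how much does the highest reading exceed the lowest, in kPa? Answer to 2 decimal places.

4.14 kPa

buoy 1: 935.4 mb = 93.5400 kPa.
buoy 2: 13.705 psi = 94.4926 kPa.
Spread: 97.6800 − 93.5400 = 4.14 kPa.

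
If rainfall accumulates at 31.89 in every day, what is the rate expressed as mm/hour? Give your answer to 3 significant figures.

31.89 in/day × 25.4 mm/in × 0.0416667 day/hour = 33.8 mm/hour.

33.8 mm/hour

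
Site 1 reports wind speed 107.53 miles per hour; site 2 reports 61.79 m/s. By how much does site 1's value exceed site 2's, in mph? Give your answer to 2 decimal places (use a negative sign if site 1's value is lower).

site 2: 61.79 m/s = 138.2203 mph.
Difference: 107.5300 − 138.2203 = -30.69 mph.

-30.69 mph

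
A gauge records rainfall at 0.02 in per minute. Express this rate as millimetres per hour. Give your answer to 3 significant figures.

30.5 mm/hour

0.02 in/minute × 25.4 mm/in × 60 minute/hour = 30.5 mm/hour.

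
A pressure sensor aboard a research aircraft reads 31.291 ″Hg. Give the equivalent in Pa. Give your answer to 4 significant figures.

1 inHg = 3386.39 Pa, so 31.291 × 3386.39 = 106000 Pa.

106000 Pa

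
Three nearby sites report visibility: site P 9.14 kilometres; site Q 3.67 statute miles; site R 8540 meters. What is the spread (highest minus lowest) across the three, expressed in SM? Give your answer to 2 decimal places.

2.01 SM

site P: 9.14 km = 5.6793 SM.
site R: 8540 m = 5.3065 SM.
Spread: 5.6793 − 3.6700 = 2.01 SM.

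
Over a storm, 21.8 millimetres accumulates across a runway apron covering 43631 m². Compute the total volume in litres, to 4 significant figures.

951200 litres

1 mm over 1 m² is 1 L, so volume = 21.8 × 43631 = 951155.8 L ≈ 951200 L.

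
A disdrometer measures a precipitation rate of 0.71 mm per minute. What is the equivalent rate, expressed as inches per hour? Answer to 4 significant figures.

1.677 in/hour

0.71 mm/minute × 0.0393701 in/mm × 60 minute/hour = 1.677 in/hour.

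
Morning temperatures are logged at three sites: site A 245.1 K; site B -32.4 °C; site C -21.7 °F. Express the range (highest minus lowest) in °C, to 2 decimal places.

4.35 °C

site A: 245.1 K = -28.050 °C.
site C: -21.7 °F = -29.833 °C.
Spread: (-28.050) − (-32.400) = 4.350 °C.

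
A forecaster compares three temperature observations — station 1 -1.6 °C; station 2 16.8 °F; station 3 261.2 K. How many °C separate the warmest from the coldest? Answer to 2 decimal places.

10.35 °C

station 2: 16.8 °F = -8.444 °C.
station 3: 261.2 K = -11.950 °C.
Spread: (-1.600) − (-11.950) = 10.350 °C.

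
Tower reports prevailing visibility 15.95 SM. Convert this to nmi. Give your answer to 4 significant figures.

1 SM = 0.868976 nmi, so 15.95 × 0.868976 = 13.86 nmi.

13.86 nmi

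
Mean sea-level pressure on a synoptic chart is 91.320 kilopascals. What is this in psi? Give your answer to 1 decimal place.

13.2 psi

1 kPa = 0.145038 psi, so 91.320 × 0.145038 = 13.2 psi.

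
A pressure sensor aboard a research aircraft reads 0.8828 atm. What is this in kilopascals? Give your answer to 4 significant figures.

1 atm = 101.325 kPa, so 0.8828 × 101.325 = 89.45 kPa.

89.45 kPa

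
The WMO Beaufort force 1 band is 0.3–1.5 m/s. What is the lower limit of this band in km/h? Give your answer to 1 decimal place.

1.1 km/h

0.3–1.5 m/s × 3.6 = 1.1–5.4 km/h.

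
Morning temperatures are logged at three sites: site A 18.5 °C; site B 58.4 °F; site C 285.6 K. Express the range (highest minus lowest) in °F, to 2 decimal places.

site B: 58.4 °F = 14.667 °C.
site C: 285.6 K = 12.450 °C.
Spread: 18.500 − 12.450 = 6.050 °C = 10.89 °F.

10.89 °F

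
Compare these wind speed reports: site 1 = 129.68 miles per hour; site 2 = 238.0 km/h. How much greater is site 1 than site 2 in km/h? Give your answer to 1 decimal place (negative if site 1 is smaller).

-29.3 km/h

site 1: 129.68 mph = 208.700 km/h.
Difference: 208.700 − 238.000 = -29.3 km/h.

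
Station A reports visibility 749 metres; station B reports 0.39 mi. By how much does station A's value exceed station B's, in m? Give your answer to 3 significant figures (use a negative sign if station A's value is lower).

121 m

station B: 0.39 SM = 627.64 m.
Difference: 749.00 − 627.64 = 121 m.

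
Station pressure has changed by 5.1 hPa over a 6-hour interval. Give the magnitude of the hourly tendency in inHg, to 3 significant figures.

0.0251 inHg per hour

5.1 hPa / 6 h × 0.02953 inHg/hPa = 0.0251 inHg/h.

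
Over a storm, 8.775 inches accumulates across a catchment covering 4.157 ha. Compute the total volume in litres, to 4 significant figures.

Depth: 8.775 in × 25.4 = 222.885 mm.
Area: 4.157 ha = 41570 m².
1 mm over 1 m² is 1 L, so volume = 222.885 × 41570 = 9265329.4 L ≈ 9265000 L.

9265000 litres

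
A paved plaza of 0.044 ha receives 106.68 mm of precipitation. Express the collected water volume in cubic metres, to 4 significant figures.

Area: 0.044 ha = 440 m².
1 mm over 1 m² is 1 L, so volume = 106.68 × 440 = 46939.2 L = 46.94 m³.

46.94 cubic metres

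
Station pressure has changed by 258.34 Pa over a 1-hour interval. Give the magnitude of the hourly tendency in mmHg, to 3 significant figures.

258.34 Pa / 1 h × 0.00750062 mmHg/Pa = 1.94 mmHg/h.

1.94 mmHg per hour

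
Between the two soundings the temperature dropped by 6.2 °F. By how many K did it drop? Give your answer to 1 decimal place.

3.4 K

For a temperature change the 32° offset cancels: ΔK = 6.2 × 0.5556 = 3.4 K.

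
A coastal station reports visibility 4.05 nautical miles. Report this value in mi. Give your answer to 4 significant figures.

1 nmi = 1.15078 SM, so 4.05 × 1.15078 = 4.661 SM.

4.661 SM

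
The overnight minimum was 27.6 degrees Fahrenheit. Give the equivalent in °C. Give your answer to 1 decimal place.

-2.4 °C

°C = (°F − 32) × 5/9 = (27.6 − 32) / 1.8 = -2.4 °C.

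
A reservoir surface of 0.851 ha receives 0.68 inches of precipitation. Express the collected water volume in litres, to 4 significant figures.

Depth: 0.68 in × 25.4 = 17.272 mm.
Area: 0.851 ha = 8510 m².
1 mm over 1 m² is 1 L, so volume = 17.272 × 8510 = 146984.72 L ≈ 147000 L.

147000 litres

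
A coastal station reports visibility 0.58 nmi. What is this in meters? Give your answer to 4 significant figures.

1 nmi = 1852 m, so 0.58 × 1852 = 1074 m.

1074 m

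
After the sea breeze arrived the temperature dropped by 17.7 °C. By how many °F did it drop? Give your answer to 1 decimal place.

31.9 °F

Converting a difference, only the 9/5 scale factor applies: Δ°F = 17.7 × 1.8 = 31.9 °F.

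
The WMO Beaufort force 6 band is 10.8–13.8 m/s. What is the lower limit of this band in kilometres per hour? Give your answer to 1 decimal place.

10.8–13.8 m/s × 3.6 = 38.9–49.7 km/h.

38.9 km/h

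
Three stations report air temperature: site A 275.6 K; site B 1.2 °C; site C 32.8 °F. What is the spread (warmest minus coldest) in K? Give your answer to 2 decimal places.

site A: 275.6 K = 2.450 °C.
site C: 32.8 °F = 0.444 °C.
Spread: 2.450 − 0.444 = 2.006 °C.

2.01 K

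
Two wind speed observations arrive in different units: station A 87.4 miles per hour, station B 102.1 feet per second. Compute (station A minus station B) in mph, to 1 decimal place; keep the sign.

17.8 mph

station B: 102.1 ft/s = 69.614 mph.
Difference: 87.400 − 69.614 = 17.8 mph.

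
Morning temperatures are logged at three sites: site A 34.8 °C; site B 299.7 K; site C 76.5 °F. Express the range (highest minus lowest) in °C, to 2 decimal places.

10.08 °C

site B: 299.7 K = 26.550 °C.
site C: 76.5 °F = 24.722 °C.
Spread: 34.800 − 24.722 = 10.078 °C.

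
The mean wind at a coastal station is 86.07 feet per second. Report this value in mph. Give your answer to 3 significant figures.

58.7 mph

1 ft/s = 0.681818 mph, so 86.07 × 0.681818 = 58.7 mph.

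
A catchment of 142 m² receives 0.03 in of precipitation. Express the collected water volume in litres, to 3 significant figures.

108 litres

Depth: 0.03 in × 25.4 = 0.762 mm.
1 mm over 1 m² is 1 L, so volume = 0.762 × 142 = 108.204 L ≈ 108 L.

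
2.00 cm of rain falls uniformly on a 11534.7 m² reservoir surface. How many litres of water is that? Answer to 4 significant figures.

Depth: 2.00 cm × 10 = 20 mm.
1 mm over 1 m² is 1 L, so volume = 20 × 11534.7 = 230694 L ≈ 230700 L.

230700 litres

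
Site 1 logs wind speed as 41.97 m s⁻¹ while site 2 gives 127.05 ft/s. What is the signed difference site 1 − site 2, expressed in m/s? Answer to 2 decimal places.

3.25 m/s

site 2: 127.05 ft/s = 38.7248 m/s.
Difference: 41.9700 − 38.7248 = 3.25 m/s.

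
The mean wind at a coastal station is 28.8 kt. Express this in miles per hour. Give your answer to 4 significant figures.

33.14 mph

1 kt = 1.15078 mph, so 28.8 × 1.15078 = 33.14 mph.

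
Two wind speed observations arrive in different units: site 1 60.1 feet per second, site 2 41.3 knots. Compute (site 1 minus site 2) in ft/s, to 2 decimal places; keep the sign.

-9.61 ft/s

site 2: 41.3 kt = 69.7065 ft/s.
Difference: 60.1000 − 69.7065 = -9.61 ft/s.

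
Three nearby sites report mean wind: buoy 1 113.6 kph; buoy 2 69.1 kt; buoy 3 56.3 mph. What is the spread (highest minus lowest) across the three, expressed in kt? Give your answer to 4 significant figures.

buoy 1: 113.6 km/h = 61.3391 kt.
buoy 3: 56.3 mph = 48.9234 kt.
Spread: 69.1000 − 48.9234 = 20.18 kt.

20.18 kt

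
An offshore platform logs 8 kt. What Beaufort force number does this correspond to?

Beaufort force 3

8 kt lies in the Beaufort 3 band (gentle breeze, 7–10 kt).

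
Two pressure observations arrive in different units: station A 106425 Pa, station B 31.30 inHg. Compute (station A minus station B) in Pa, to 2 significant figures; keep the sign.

station B: 31.30 inHg = 105993.98 Pa.
Difference: 106425.00 − 105993.98 = 430 Pa.

430 Pa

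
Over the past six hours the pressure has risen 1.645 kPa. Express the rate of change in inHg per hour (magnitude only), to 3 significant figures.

1.645 kPa / 6 h × 0.2953 inHg/kPa = 0.0810 inHg/h.

0.0810 inHg per hour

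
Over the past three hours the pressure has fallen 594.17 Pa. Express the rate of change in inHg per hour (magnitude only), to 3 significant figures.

594.17 Pa / 3 h × 0.0002953 inHg/Pa = 0.0585 inHg/h.

0.0585 inHg per hour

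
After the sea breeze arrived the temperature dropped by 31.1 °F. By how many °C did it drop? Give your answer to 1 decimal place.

17.3 °C

A change of 1 °C equals a change of 1.8 °F: Δ°C = 31.1 × 0.5556 = 17.3 °C.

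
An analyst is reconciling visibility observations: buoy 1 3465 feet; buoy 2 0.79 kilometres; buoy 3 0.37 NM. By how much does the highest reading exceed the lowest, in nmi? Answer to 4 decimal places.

0.2003 nmi

buoy 1: 3465 ft = 0.570266 nmi.
buoy 2: 0.79 km = 0.426566 nmi.
Spread: 0.570266 − 0.370000 = 0.2003 nmi.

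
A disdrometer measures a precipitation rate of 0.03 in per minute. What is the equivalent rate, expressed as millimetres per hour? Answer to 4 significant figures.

0.03 in/minute × 25.4 mm/in × 60 minute/hour = 45.72 mm/hour.

45.72 mm/hour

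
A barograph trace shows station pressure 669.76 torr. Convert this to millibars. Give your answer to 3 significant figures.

893 mb

1 mmHg = 1.33322 mb, so 669.76 × 1.33322 = 893 mb.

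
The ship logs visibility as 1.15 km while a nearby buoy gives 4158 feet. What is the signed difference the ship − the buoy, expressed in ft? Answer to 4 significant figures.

the ship: 1.15 km = 3772.966 ft.
Difference: 3772.966 − 4158.000 = -385.0 ft.

-385.0 ft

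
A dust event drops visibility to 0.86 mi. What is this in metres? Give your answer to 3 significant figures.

1380 m

1 SM = 1609.34 m, so 0.86 × 1609.34 = 1380 m.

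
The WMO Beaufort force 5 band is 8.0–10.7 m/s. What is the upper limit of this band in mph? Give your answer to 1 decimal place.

23.9 mph

8.0–10.7 m/s × 2.237 = 17.9–23.9 mph.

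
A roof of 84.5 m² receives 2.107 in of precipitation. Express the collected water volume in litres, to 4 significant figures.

4522 litres

Depth: 2.107 in × 25.4 = 53.5178 mm.
1 mm over 1 m² is 1 L, so volume = 53.5178 × 84.5 = 4522.2541 L ≈ 4522 L.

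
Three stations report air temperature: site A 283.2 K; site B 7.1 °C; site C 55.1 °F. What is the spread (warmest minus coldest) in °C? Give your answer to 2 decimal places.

5.73 °C

site A: 283.2 K = 10.050 °C.
site C: 55.1 °F = 12.833 °C.
Spread: 12.833 − 7.100 = 5.733 °C.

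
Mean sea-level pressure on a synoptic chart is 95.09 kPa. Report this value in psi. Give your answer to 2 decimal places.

13.79 psi

1 kPa = 0.145038 psi, so 95.09 × 0.145038 = 13.79 psi.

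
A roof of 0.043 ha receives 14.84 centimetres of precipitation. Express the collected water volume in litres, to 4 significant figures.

63810 litres

Depth: 14.84 cm × 10 = 148.4 mm.
Area: 0.043 ha = 430 m².
1 mm over 1 m² is 1 L, so volume = 148.4 × 430 = 63812 L ≈ 63810 L.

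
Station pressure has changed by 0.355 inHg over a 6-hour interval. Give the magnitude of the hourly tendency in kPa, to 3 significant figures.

0.200 kPa per hour

0.355 inHg / 6 h × 3.38639 kPa/inHg = 0.200 kPa/h.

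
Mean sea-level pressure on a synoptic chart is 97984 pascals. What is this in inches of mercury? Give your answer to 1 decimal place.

1 Pa = 0.0002953 inHg, so 97984 × 0.0002953 = 28.9 inHg.

28.9 inHg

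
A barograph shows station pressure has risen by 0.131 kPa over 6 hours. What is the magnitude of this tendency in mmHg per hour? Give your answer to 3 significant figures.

0.131 kPa / 6 h × 7.50062 mmHg/kPa = 0.164 mmHg/h.

0.164 mmHg per hour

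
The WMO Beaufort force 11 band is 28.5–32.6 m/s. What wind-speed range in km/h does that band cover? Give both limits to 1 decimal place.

28.5–32.6 m/s × 3.6 = 102.6–117.4 km/h.

102.6 to 117.4 km/h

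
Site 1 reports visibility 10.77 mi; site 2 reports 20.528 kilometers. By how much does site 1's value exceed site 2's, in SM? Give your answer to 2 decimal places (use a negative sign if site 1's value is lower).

-1.99 SM

site 2: 20.528 km = 12.7555 SM.
Difference: 10.7700 − 12.7555 = -1.99 SM.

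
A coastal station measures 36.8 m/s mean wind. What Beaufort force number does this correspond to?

36.8 m/s lies in the Beaufort 12 band (hurricane force, ≥32.7 m/s).

Beaufort force 12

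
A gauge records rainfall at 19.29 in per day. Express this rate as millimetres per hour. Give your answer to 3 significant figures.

20.4 mm/hour

19.29 in/day × 25.4 mm/in × 0.0416667 day/hour = 20.4 mm/hour.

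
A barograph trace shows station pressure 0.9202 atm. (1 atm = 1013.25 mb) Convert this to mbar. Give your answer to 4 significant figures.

1 atm = 1013.25 mb, so 0.9202 × 1013.25 = 932.4 mb.

932.4 mb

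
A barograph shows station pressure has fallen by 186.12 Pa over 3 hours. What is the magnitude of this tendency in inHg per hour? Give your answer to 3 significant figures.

0.0183 inHg per hour

186.12 Pa / 3 h × 0.0002953 inHg/Pa = 0.0183 inHg/h.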